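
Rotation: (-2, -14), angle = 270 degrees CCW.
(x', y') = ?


cos(270) = 0, sin(270) = -1
x' = -2*0 + 14*(-1) = -14
y' = -2*(-1) - 14*0 = 2

(-14, 2)


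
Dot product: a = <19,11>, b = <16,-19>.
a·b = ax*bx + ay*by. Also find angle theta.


a·b = 19*16 + 11*(-19) = 304 - 209 = 95
|a| = sqrt(361+121) = 21.9545
|b| = sqrt(256+361) = 24.8395
cos(theta) = 95/(sqrt(482)*sqrt(617)) = 95/sqrt(297394) = 0.174204
theta = arccos(95/sqrt(297394)) = 79.9677 degrees

a·b = 95, theta = 79.9677 deg


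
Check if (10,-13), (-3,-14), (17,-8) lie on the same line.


10*(-14+ 8) - 3*(-8+ 13) + 17*(-13+ 14)
= -60 - 15 + 17 = -58

No, not collinear (determinant = -58)


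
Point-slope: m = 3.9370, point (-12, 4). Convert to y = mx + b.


y - 4 = 3.9370(x + 12)
y = 3.9370x + 4 - 3.9370*(-12)
y = 3.9370x + 51.2440

y = 3.9370x + 51.2440


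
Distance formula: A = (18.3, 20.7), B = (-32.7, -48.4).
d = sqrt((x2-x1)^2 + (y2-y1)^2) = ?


dx = -32.7 - 18.3 = -51.0
dy = -48.4 - 20.7 = -69.1
d = sqrt(2601.0 + 4774.81) = sqrt(7375.81) = 85.8825

85.8825


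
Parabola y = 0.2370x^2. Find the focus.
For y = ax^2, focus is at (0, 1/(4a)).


a = 0.2370
4a = 0.9480
focus = (0, 1/0.9480) = (0, 1.0549)

Focus = (0, 1.0549)


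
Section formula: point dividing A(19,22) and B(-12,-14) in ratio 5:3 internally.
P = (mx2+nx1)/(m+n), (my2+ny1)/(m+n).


Px = (5*(-12) + 3*19)/8 = -3/8 = -0.3750
Py = (5*(-14) + 3*22)/8 = -4/8 = -0.5000

P = (-0.3750, -0.5000)


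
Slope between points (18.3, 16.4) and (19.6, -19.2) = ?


dy = -19.2 - 16.4 = -35.6
dx = 19.6 - 18.3 = 1.3
m = -35.6/1.3 = -27.3846

m = -27.3846


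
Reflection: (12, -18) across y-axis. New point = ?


Reflection rule for y-axis: (-x, y)
(12, -18) -> (-12, -18)

(-12, -18)


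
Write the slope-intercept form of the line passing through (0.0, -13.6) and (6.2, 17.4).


m = (31.0)/(6.2) = 5.0000
b = y1 - m*x1 = -13.6 - (31.0*0.0)/(6.2) = -13.6 - 0 = -13.6000

y = 5.0000x - 13.6000


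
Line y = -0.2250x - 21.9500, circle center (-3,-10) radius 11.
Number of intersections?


Substitute y = -0.2250x - 21.9500: (x+ 3)^2 + (-0.2250x- 21.9500+ 10)^2 = 121
Expand to Ax^2 + Bx + C = 0, where b-k = -11.95
A = 1+m^2 = 1.050625
B = 2(m(b-k) - h) = 2(-0.2250*(-11.95) + 3) = 11.3775
C = h^2 + (b-k)^2 - r^2 = 9 + 142.8025 - 121 = 30.8025
disc = B^2-4AC = 129.4475 - 129.4475 = 0
disc = 0

1 intersection point (tangent)


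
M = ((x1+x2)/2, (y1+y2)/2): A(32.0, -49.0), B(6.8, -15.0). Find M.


Mx = (32.0 + 6.8)/2 = 38.8/2 = 19.4000
My = (-49.0 - 15.0)/2 = -64.0/2 = -32.0000

(19.4000, -32.0000)


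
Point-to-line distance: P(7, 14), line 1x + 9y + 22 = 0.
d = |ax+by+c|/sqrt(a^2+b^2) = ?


|1*7 + 9*14 + 22| = |155| = 155
sqrt(1 + 81) = sqrt(82) = 9.0554
d = 155/sqrt(82) = 17.1169

17.1169


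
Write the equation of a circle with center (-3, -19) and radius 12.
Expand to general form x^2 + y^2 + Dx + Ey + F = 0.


(x+ 3)^2 + (y+ 19)^2 = 12^2
D = -2h = 6, E = -2k = 38
F = h^2+k^2-r^2 = 9+361-144 = 226

x^2 + y^2 + 6x + 38y + 226 = 0


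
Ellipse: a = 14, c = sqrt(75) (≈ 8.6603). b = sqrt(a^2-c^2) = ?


b^2 = 14^2 - (sqrt(75))^2 = 196 - 75 = 121
b = sqrt(121) = 11

b = 11


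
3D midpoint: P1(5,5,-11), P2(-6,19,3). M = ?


Mx = (5- 6)/2 = -0.5000
My = (5+19)/2 = 12.0000
Mz = (-11+3)/2 = -4.0000

M = (-0.5000, 12.0000, -4.0000)


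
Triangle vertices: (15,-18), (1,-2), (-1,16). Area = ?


15*(-2-16) = -270
1*(16+ 18) = 34
-1*(-18+ 2) = 16
sum = -220
Area = |-220|/2 = 110.0000

110.0000 sq units


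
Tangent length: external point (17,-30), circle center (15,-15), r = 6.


d = sqrt((17-15)^2 + (-30+ 15)^2) = sqrt(4+225) = 15.1327
L = sqrt(229.0000 - 36) = sqrt(193.0000) = 13.8924

13.8924


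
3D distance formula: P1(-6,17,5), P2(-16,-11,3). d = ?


dx=-10, dy=-28, dz=-2
d = sqrt(100+784+4) = sqrt(888) = 29.7993

29.7993


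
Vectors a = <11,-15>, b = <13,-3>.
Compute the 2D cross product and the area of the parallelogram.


cross = 11*(-3) + 15*13 = -33 + 195 = 162
Parallelogram area = |162| = 162

cross = 162, parallelogram area = 162


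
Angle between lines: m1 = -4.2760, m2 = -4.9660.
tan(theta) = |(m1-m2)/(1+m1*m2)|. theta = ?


m1-m2 = 0.69
1+m1*m2 = 22.234616
tan(theta) = |0.69/22.234616| = 0.031033
theta = arctan(|0.69/22.234616|) = 1.7775 degrees (acute angle)

1.7775 degrees


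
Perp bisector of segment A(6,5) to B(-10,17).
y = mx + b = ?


Midpoint = (-2, 11)
Slope of AB = dy/dx = 12/(-16) = -0.7500
Perp slope = -dx/dy = 16/12 = 1.3333
b = My - (perp slope)*Mx = 11 + (-16*(-2))/12 = 11 + 2.6667 = 13.6667

y = 1.3333x + 13.6667


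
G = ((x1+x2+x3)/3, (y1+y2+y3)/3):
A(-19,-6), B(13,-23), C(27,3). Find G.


Gx = (-19+13+27)/3 = 21/3 = 7.0000
Gy = (-6- 23+3)/3 = -26/3 = -8.6667

G = (7.0000, -8.6667)


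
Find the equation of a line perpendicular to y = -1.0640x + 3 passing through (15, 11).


Perpendicular slope = -1/m1 = -1/(-1.0640) = 0.9398
b2 = y0 - m2*x0 = 11 + 15/(-1.0640) = 11 - 14.0977 = -3.0977

y = 0.9398x - 3.0977


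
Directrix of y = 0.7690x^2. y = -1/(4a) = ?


a = 0.7690
1/(4a) = 0.3251
directrix: y = -0.3251 = -0.3251

y = -0.3251


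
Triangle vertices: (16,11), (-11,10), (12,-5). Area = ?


16*(10+ 5) = 240
-11*(-5-11) = 176
12*(11-10) = 12
sum = 428
Area = |428|/2 = 214.0000

214.0000 sq units


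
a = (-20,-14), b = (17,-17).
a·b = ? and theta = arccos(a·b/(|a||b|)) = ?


a·b = -20*17 - 14*(-17) = -340 + 238 = -102
|a| = sqrt(400+196) = 24.4131
|b| = sqrt(289+289) = 24.0416
cos(theta) = -102/(sqrt(596)*sqrt(578)) = -102/sqrt(344488) = -0.173785
theta = arccos(-102/sqrt(344488)) = 100.0080 degrees

a·b = -102, theta = 100.0080 deg


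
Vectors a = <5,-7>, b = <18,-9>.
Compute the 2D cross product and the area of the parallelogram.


cross = 5*(-9) + 7*18 = -45 + 126 = 81
Parallelogram area = |81| = 81

cross = 81, parallelogram area = 81


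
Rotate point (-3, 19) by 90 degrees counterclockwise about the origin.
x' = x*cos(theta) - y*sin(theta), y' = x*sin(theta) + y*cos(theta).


cos(90) = 0, sin(90) = 1
x' = -3*0 - 19*1 = -19
y' = -3*1 + 19*0 = -3

(-19, -3)


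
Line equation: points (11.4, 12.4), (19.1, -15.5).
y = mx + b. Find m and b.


m = (-27.9)/(7.7) = -3.6234
b = y1 - m*x1 = 12.4 - (-27.9*11.4)/(7.7) = 12.4 + 41.3065 = 53.7065

y = -3.6234x + 53.7065


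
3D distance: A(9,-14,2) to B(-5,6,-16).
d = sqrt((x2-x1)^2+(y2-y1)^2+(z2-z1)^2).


dx=-14, dy=20, dz=-18
d = sqrt(196+400+324) = sqrt(920) = 30.3315

30.3315


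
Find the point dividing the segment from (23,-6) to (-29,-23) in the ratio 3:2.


Px = (3*(-29) + 2*23)/5 = -41/5 = -8.2000
Py = (3*(-23) + 2*(-6))/5 = -81/5 = -16.2000

P = (-8.2000, -16.2000)


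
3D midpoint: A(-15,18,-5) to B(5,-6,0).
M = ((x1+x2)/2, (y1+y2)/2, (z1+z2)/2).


Mx = (-15+5)/2 = -5.0000
My = (18- 6)/2 = 6.0000
Mz = (-5+0)/2 = -2.5000

M = (-5.0000, 6.0000, -2.5000)


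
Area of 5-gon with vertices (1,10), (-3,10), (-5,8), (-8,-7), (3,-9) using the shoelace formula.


sum(xi*y_{i+1}) = 1*10 - 3*8 - 5*(-7) - 8*(-9) + 3*10 = 123
sum(yi*x_{i+1}) = 10*(-3) + 10*(-5) + 8*(-8) - 7*3 - 9*1 = -174
Area = |123 + 174|/2 = 297/2 = 148.5000

148.5000 sq units


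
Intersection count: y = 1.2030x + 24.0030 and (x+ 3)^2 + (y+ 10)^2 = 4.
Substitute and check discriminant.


Substitute y = 1.2030x + 24.0030: (x+ 3)^2 + (1.2030x+24.0030+ 10)^2 = 4
Expand to Ax^2 + Bx + C = 0, where b-k = 34.003
A = 1+m^2 = 2.447209
B = 2(m(b-k) - h) = 2(1.2030*34.003 + 3) = 87.811218
C = h^2 + (b-k)^2 - r^2 = 9 + 1156.204009 - 4 = 1161.204009
disc = B^2-4AC = 7710.8100 - 11366.8356 = -3656.0256
disc < 0

0 intersection points


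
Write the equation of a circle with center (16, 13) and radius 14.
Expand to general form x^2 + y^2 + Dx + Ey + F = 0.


(x-16)^2 + (y-13)^2 = 14^2
D = -2h = -32, E = -2k = -26
F = h^2+k^2-r^2 = 256+169-196 = 229

x^2 + y^2 - 32x - 26y + 229 = 0


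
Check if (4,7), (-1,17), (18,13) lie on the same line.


4*(17-13) - 1*(13-7) + 18*(7-17)
= 16 - 6 - 180 = -170

No, not collinear (determinant = -170)


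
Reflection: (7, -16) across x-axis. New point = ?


Reflection rule for x-axis: (x, -y)
(7, -16) -> (7, 16)

(7, 16)


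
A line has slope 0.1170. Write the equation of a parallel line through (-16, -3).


Parallel lines have equal slopes.
m2 = 0.1170
b2 = -3 - 0.1170*(-16) = -1.1280

y = 0.1170x - 1.1280


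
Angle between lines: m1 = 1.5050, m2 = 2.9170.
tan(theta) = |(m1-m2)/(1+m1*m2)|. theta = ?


m1-m2 = -1.412
1+m1*m2 = 5.390085
tan(theta) = |-1.412/5.390085| = 0.261962
theta = arctan(|-1.412/5.390085|) = 14.6795 degrees (acute angle)

14.6795 degrees


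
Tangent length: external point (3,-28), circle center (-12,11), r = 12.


d = sqrt((3+ 12)^2 + (-28-11)^2) = sqrt(225+1521) = 41.7852
L = sqrt(1746.0000 - 144) = sqrt(1602.0000) = 40.0250

40.0250


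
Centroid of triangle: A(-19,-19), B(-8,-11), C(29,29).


Gx = (-19- 8+29)/3 = 2/3 = 0.6667
Gy = (-19- 11+29)/3 = -1/3 = -0.3333

G = (0.6667, -0.3333)


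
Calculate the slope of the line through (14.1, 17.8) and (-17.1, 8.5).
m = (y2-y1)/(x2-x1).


dy = 8.5 - 17.8 = -9.3
dx = -17.1 - 14.1 = -31.2
m = -9.3/(-31.2) = 0.2981

m = 0.2981


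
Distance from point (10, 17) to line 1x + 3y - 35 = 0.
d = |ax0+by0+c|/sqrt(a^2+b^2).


|1*10 + 3*17 - 35| = |26| = 26
sqrt(1 + 9) = sqrt(10) = 3.1623
d = 26/sqrt(10) = 8.2219

8.2219


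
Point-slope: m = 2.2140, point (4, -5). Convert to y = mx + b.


y + 5 = 2.2140(x - 4)
y = 2.2140x - 5 - 2.2140*4
y = 2.2140x - 13.8560

y = 2.2140x - 13.8560


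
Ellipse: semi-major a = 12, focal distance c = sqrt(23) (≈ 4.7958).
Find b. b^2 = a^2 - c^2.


b^2 = 12^2 - (sqrt(23))^2 = 144 - 23 = 121
b = sqrt(121) = 11

b = 11


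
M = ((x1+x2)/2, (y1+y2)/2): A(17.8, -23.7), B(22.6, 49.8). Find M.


Mx = (17.8 + 22.6)/2 = 40.4/2 = 20.2000
My = (-23.7 + 49.8)/2 = 26.1/2 = 13.0500

(20.2000, 13.0500)


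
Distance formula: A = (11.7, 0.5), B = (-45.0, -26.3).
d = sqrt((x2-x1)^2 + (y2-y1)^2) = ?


dx = -45.0 - 11.7 = -56.7
dy = -26.3 - 0.5 = -26.8
d = sqrt(3214.89 + 718.24) = sqrt(3933.13) = 62.7147

62.7147


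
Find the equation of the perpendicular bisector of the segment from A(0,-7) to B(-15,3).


Midpoint = (-7.5, -2)
Slope of AB = dy/dx = 10/(-15) = -0.6667
Perp slope = -dx/dy = 15/10 = 1.5000
b = My - (perp slope)*Mx = -2 + (-15*(-7.5))/10 = -2 + 11.2500 = 9.2500

y = 1.5000x + 9.2500


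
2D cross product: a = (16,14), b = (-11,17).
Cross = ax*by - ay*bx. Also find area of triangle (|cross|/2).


cross = 16*17 - 14*(-11) = 272 + 154 = 426
Triangle area = |426|/2 = 426/2 = 213.0000

cross = 426, triangle area = 213.0000


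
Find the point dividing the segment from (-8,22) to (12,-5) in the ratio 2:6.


Px = (2*12 + 6*(-8))/8 = -24/8 = -3.0000
Py = (2*(-5) + 6*22)/8 = 122/8 = 15.2500

P = (-3.0000, 15.2500)


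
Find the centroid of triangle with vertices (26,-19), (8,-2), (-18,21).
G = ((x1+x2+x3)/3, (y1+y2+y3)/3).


Gx = (26+8- 18)/3 = 16/3 = 5.3333
Gy = (-19- 2+21)/3 = 0/3 = 0

G = (5.3333, 0)


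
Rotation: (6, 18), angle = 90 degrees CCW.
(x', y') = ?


cos(90) = 0, sin(90) = 1
x' = 6*0 - 18*1 = -18
y' = 6*1 + 18*0 = 6

(-18, 6)


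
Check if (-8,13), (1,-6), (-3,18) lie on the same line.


-8*(-6-18) + 1*(18-13) - 3*(13+ 6)
= 192 + 5 - 57 = 140

No, not collinear (determinant = 140)


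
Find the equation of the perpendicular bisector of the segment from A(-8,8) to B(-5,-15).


Midpoint = (-6.5, -3.5)
Slope of AB = dy/dx = -23/3 = -7.6667
Perp slope = -dx/dy = 3/23 = 0.1304
b = My - (perp slope)*Mx = -3.5 + (3*(-6.5))/(-23) = -3.5 + 0.8478 = -2.6522

y = 0.1304x - 2.6522


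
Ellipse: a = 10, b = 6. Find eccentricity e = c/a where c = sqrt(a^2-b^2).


c = sqrt(100-36) = sqrt(64) = 8.0000
e = c/a = 8/10 = 0.8000

e = 0.8000


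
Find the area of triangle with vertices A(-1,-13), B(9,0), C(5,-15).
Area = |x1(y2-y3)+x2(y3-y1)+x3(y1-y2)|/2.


-1*(0+ 15) = -15
9*(-15+ 13) = -18
5*(-13-0) = -65
sum = -98
Area = |-98|/2 = 49.0000

49.0000 sq units


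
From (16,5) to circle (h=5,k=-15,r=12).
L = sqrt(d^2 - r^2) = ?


d = sqrt((16-5)^2 + (5+ 15)^2) = sqrt(121+400) = 22.8254
L = sqrt(521.0000 - 144) = sqrt(377.0000) = 19.4165

19.4165


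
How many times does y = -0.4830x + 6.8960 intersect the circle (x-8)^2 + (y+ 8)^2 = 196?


Substitute y = -0.4830x + 6.8960: (x-8)^2 + (-0.4830x+6.8960+ 8)^2 = 196
Expand to Ax^2 + Bx + C = 0, where b-k = 14.896
A = 1+m^2 = 1.233289
B = 2(m(b-k) - h) = 2(-0.4830*14.896 - 8) = -30.389536
C = h^2 + (b-k)^2 - r^2 = 64 + 221.890816 - 196 = 89.890816
disc = B^2-4AC = 923.5239 - 443.4454 = 480.0785
disc > 0

2 intersection points


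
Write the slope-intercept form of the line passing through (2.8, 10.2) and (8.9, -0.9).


m = (-11.1)/(6.1) = -1.8197
b = y1 - m*x1 = 10.2 - (-11.1*2.8)/(6.1) = 10.2 + 5.0951 = 15.2951

y = -1.8197x + 15.2951


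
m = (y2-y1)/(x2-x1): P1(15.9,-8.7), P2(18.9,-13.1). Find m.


dy = -13.1 + 8.7 = -4.4
dx = 18.9 - 15.9 = 3
m = -4.4/3 = -1.4667

m = -1.4667


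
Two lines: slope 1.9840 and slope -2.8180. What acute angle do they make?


m1-m2 = 4.802
1+m1*m2 = -4.590912
tan(theta) = |4.802/(-4.590912)| = 1.045980
theta = arctan(|4.802/(-4.590912)|) = 46.2874 degrees (acute angle)

46.2874 degrees


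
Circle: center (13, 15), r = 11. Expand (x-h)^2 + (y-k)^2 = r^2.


(x-13)^2 + (y-15)^2 = 11^2
D = -2h = -26, E = -2k = -30
F = h^2+k^2-r^2 = 169+225-121 = 273

x^2 + y^2 - 26x - 30y + 273 = 0


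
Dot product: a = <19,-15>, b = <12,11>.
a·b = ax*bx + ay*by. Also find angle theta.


a·b = 19*12 - 15*11 = 228 - 165 = 63
|a| = sqrt(361+225) = 24.2074
|b| = sqrt(144+121) = 16.2788
cos(theta) = 63/(sqrt(586)*sqrt(265)) = 63/sqrt(155290) = 0.159871
theta = arccos(63/sqrt(155290)) = 80.8006 degrees

a·b = 63, theta = 80.8006 deg


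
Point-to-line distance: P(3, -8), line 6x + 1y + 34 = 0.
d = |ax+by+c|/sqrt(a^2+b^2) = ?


|6*3 + 1*(-8) + 34| = |44| = 44
sqrt(36 + 1) = sqrt(37) = 6.0828
d = 44/sqrt(37) = 7.2336

7.2336


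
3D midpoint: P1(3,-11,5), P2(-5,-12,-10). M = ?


Mx = (3- 5)/2 = -1.0000
My = (-11- 12)/2 = -11.5000
Mz = (5- 10)/2 = -2.5000

M = (-1.0000, -11.5000, -2.5000)


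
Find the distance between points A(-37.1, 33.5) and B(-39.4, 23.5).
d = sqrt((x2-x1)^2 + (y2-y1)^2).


dx = -39.4 + 37.1 = -2.3
dy = 23.5 - 33.5 = -10.0
d = sqrt(5.29 + 100.0) = sqrt(105.29) = 10.2611

10.2611


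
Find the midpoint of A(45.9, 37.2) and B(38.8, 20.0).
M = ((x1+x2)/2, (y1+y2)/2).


Mx = (45.9 + 38.8)/2 = 84.7/2 = 42.3500
My = (37.2 + 20.0)/2 = 57.2/2 = 28.6000

(42.3500, 28.6000)


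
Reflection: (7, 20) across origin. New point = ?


Reflection rule for origin: (-x, -y)
(7, 20) -> (-7, -20)

(-7, -20)


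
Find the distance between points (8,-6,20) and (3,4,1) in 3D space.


dx=-5, dy=10, dz=-19
d = sqrt(25+100+361) = sqrt(486) = 22.0454

22.0454


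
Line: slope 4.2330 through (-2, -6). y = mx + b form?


y + 6 = 4.2330(x + 2)
y = 4.2330x - 6 - 4.2330*(-2)
y = 4.2330x + 2.4660

y = 4.2330x + 2.4660


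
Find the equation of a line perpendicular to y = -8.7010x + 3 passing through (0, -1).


Perpendicular slope = -1/m1 = -1/(-8.7010) = 0.1149
b2 = y0 - m2*x0 = -1 + 0/(-8.7010) = -1 + 0 = -1.0000

y = 0.1149x - 1.0000


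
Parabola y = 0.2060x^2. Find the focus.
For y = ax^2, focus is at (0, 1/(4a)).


a = 0.2060
4a = 0.8240
focus = (0, 1/0.8240) = (0, 1.2136)

Focus = (0, 1.2136)


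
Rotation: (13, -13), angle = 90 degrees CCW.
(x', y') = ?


cos(90) = 0, sin(90) = 1
x' = 13*0 + 13*1 = 13
y' = 13*1 - 13*0 = 13

(13, 13)


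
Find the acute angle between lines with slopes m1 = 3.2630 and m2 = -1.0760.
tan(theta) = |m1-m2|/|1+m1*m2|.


m1-m2 = 4.339
1+m1*m2 = -2.510988
tan(theta) = |4.339/(-2.510988)| = 1.728005
theta = arctan(|4.339/(-2.510988)|) = 59.9419 degrees (acute angle)

59.9419 degrees


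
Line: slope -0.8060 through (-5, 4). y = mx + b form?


y - 4 = -0.8060(x + 5)
y = -0.8060x + 4 + 0.8060*(-5)
y = -0.8060x - 0.0300

y = -0.8060x - 0.0300


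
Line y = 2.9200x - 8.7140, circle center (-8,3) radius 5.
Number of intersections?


Substitute y = 2.9200x - 8.7140: (x+ 8)^2 + (2.9200x- 8.7140-3)^2 = 25
Expand to Ax^2 + Bx + C = 0, where b-k = -11.714
A = 1+m^2 = 9.5264
B = 2(m(b-k) - h) = 2(2.9200*(-11.714) + 8) = -52.40976
C = h^2 + (b-k)^2 - r^2 = 64 + 137.217796 - 25 = 176.217796
disc = B^2-4AC = 2746.7829 - 6714.8848 = -3968.1019
disc < 0

0 intersection points


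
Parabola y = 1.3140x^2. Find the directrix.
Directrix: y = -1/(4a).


a = 1.3140
1/(4a) = 0.1903
directrix: y = -0.1903 = -0.1903

y = -0.1903


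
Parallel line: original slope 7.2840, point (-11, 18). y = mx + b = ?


Parallel lines have equal slopes.
m2 = 7.2840
b2 = 18 - 7.2840*(-11) = 98.1240

y = 7.2840x + 98.1240


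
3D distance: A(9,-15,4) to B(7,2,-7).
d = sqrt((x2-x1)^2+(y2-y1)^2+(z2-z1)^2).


dx=-2, dy=17, dz=-11
d = sqrt(4+289+121) = sqrt(414) = 20.3470

20.3470


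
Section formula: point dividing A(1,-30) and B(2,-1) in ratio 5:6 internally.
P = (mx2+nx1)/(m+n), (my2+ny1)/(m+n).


Px = (5*2 + 6*1)/11 = 16/11 = 1.4545
Py = (5*(-1) + 6*(-30))/11 = -185/11 = -16.8182

P = (1.4545, -16.8182)


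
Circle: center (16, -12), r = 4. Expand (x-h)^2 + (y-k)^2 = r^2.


(x-16)^2 + (y+ 12)^2 = 4^2
D = -2h = -32, E = -2k = 24
F = h^2+k^2-r^2 = 256+144-16 = 384

x^2 + y^2 - 32x + 24y + 384 = 0


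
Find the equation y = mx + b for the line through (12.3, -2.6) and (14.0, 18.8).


m = (21.4)/(1.7) = 12.5882
b = y1 - m*x1 = -2.6 - (21.4*12.3)/(1.7) = -2.6 - 154.8353 = -157.4353

y = 12.5882x - 157.4353


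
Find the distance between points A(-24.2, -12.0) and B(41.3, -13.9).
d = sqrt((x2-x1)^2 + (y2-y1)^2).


dx = 41.3 + 24.2 = 65.5
dy = -13.9 + 12.0 = -1.9
d = sqrt(4290.25 + 3.61) = sqrt(4293.86) = 65.5276

65.5276


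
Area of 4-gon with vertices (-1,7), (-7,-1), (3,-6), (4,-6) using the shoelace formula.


sum(xi*y_{i+1}) = -1*(-1) - 7*(-6) + 3*(-6) + 4*7 = 53
sum(yi*x_{i+1}) = 7*(-7) - 1*3 - 6*4 - 6*(-1) = -70
Area = |53 + 70|/2 = 123/2 = 61.5000

61.5000 sq units


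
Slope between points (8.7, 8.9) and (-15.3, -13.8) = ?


dy = -13.8 - 8.9 = -22.7
dx = -15.3 - 8.7 = -24.0
m = -22.7/(-24.0) = 0.9458

m = 0.9458


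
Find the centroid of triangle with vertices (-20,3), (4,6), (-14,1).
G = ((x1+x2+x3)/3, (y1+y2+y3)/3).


Gx = (-20+4- 14)/3 = -30/3 = -10.0000
Gy = (3+6+1)/3 = 10/3 = 3.3333

G = (-10.0000, 3.3333)


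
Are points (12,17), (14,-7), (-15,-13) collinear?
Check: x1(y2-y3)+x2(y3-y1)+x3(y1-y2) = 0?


12*(-7+ 13) + 14*(-13-17) - 15*(17+ 7)
= 72 - 420 - 360 = -708

No, not collinear (determinant = -708)


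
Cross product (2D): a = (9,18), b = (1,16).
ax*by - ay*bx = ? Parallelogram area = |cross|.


cross = 9*16 - 18*1 = 144 - 18 = 126
Parallelogram area = |126| = 126

cross = 126, parallelogram area = 126


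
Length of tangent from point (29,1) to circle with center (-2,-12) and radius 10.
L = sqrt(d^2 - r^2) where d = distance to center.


d = sqrt((29+ 2)^2 + (1+ 12)^2) = sqrt(961+169) = 33.6155
L = sqrt(1130.0000 - 100) = sqrt(1030.0000) = 32.0936

32.0936


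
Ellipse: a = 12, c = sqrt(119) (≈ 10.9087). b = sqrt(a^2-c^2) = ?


b^2 = 12^2 - (sqrt(119))^2 = 144 - 119 = 25
b = sqrt(25) = 5

b = 5


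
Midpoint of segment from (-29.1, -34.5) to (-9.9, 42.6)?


Mx = (-29.1 - 9.9)/2 = -39.0/2 = -19.5000
My = (-34.5 + 42.6)/2 = 8.1/2 = 4.0500

(-19.5000, 4.0500)


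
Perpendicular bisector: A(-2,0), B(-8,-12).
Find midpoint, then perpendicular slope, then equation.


Midpoint = (-5, -6)
Slope of AB = dy/dx = -12/(-6) = 2.0000
Perp slope = -dx/dy = -6/12 = -0.5000
b = My - (perp slope)*Mx = -6 + (-6*(-5))/(-12) = -6 - 2.5000 = -8.5000

y = -0.5000x - 8.5000


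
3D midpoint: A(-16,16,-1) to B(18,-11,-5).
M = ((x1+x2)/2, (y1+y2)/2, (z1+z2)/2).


Mx = (-16+18)/2 = 1.0000
My = (16- 11)/2 = 2.5000
Mz = (-1- 5)/2 = -3.0000

M = (1.0000, 2.5000, -3.0000)


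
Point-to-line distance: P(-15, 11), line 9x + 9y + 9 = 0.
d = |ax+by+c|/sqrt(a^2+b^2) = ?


|9*(-15) + 9*11 + 9| = |-27| = 27
sqrt(81 + 81) = sqrt(162) = 12.7279
d = 27/sqrt(162) = 2.1213

2.1213


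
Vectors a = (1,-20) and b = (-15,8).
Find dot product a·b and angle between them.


a·b = 1*(-15) - 20*8 = -15 - 160 = -175
|a| = sqrt(1+400) = 20.0250
|b| = sqrt(225+64) = 17.0000
cos(theta) = -175/(sqrt(401)*sqrt(289)) = -175/sqrt(115889) = -0.514064
theta = arccos(-175/sqrt(115889)) = 120.9349 degrees

a·b = -175, theta = 120.9349 deg


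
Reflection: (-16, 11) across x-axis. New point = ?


Reflection rule for x-axis: (x, -y)
(-16, 11) -> (-16, -11)

(-16, -11)


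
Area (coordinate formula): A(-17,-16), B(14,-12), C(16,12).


-17*(-12-12) = 408
14*(12+ 16) = 392
16*(-16+ 12) = -64
sum = 736
Area = |736|/2 = 368.0000

368.0000 sq units


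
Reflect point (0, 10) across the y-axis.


Reflection rule for y-axis: (-x, y)
(0, 10) -> (0, 10)

(0, 10)


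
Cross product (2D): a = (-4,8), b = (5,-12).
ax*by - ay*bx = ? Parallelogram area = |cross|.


cross = -4*(-12) - 8*5 = 48 - 40 = 8
Parallelogram area = |8| = 8

cross = 8, parallelogram area = 8


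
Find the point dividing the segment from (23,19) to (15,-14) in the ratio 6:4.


Px = (6*15 + 4*23)/10 = 182/10 = 18.2000
Py = (6*(-14) + 4*19)/10 = -8/10 = -0.8000

P = (18.2000, -0.8000)


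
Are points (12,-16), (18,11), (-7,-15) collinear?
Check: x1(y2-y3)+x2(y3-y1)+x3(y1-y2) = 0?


12*(11+ 15) + 18*(-15+ 16) - 7*(-16-11)
= 312 + 18 + 189 = 519

No, not collinear (determinant = 519)


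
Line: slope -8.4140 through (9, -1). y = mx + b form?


y + 1 = -8.4140(x - 9)
y = -8.4140x - 1 + 8.4140*9
y = -8.4140x + 74.7260

y = -8.4140x + 74.7260


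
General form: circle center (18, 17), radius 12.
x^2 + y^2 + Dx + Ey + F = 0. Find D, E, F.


(x-18)^2 + (y-17)^2 = 12^2
D = -2h = -36, E = -2k = -34
F = h^2+k^2-r^2 = 324+289-144 = 469

D = -36, E = -34, F = 469


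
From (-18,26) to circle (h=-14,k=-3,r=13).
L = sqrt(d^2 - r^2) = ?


d = sqrt((-18+ 14)^2 + (26+ 3)^2) = sqrt(16+841) = 29.2746
L = sqrt(857.0000 - 169) = sqrt(688.0000) = 26.2298

26.2298


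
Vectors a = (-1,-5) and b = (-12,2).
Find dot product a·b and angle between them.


a·b = -1*(-12) - 5*2 = 12 - 10 = 2
|a| = sqrt(1+25) = 5.0990
|b| = sqrt(144+4) = 12.1655
cos(theta) = 2/(sqrt(26)*sqrt(148)) = 2/sqrt(3848) = 0.032241
theta = arccos(2/sqrt(3848)) = 88.1524 degrees

a·b = 2, theta = 88.1524 deg


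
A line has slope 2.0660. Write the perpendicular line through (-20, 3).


Perpendicular slope = -1/m1 = -1/2.0660 = -0.4840
b2 = y0 - m2*x0 = 3 - 20/2.0660 = 3 - 9.6805 = -6.6805

y = -0.4840x - 6.6805


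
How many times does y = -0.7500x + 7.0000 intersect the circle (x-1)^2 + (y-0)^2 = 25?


Substitute y = -0.7500x + 7.0000: (x-1)^2 + (-0.7500x+7.0000-0)^2 = 25
Expand to Ax^2 + Bx + C = 0, where b-k = 7
A = 1+m^2 = 1.5625
B = 2(m(b-k) - h) = 2(-0.7500*7 - 1) = -12.5
C = h^2 + (b-k)^2 - r^2 = 1 + 49 - 25 = 25
disc = B^2-4AC = 156.2500 - 156.2500 = 0
disc = 0

1 intersection point (tangent)


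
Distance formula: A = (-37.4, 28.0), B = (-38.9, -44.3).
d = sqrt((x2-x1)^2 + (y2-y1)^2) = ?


dx = -38.9 + 37.4 = -1.5
dy = -44.3 - 28.0 = -72.3
d = sqrt(2.25 + 5227.29) = sqrt(5229.54) = 72.3156

72.3156


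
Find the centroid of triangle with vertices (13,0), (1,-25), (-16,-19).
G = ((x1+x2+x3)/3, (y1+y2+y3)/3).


Gx = (13+1- 16)/3 = -2/3 = -0.6667
Gy = (0- 25- 19)/3 = -44/3 = -14.6667

G = (-0.6667, -14.6667)


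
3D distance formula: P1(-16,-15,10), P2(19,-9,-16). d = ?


dx=35, dy=6, dz=-26
d = sqrt(1225+36+676) = sqrt(1937) = 44.0114

44.0114


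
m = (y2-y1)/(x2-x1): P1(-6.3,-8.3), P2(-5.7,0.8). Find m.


dy = 0.8 + 8.3 = 9.1
dx = -5.7 + 6.3 = 0.6
m = 9.1/0.6 = 15.1667

m = 15.1667


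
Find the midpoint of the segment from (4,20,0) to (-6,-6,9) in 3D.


Mx = (4- 6)/2 = -1.0000
My = (20- 6)/2 = 7.0000
Mz = (0+9)/2 = 4.5000

M = (-1.0000, 7.0000, 4.5000)


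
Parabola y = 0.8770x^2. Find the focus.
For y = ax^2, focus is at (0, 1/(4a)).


a = 0.8770
4a = 3.5080
focus = (0, 1/3.5080) = (0, 0.2851)

Focus = (0, 0.2851)


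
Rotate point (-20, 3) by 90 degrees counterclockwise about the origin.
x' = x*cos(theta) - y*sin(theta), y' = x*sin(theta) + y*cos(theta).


cos(90) = 0, sin(90) = 1
x' = -20*0 - 3*1 = -3
y' = -20*1 + 3*0 = -20

(-3, -20)


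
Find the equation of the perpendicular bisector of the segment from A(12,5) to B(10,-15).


Midpoint = (11, -5)
Slope of AB = dy/dx = -20/(-2) = 10.0000
Perp slope = -dx/dy = -2/20 = -0.1000
b = My - (perp slope)*Mx = -5 + (-2*11)/(-20) = -5 + 1.1000 = -3.9000

y = -0.1000x - 3.9000


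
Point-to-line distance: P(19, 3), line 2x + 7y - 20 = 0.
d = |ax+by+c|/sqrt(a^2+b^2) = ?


|2*19 + 7*3 - 20| = |39| = 39
sqrt(4 + 49) = sqrt(53) = 7.2801
d = 39/sqrt(53) = 5.3571

5.3571


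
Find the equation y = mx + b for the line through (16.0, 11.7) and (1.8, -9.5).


m = (-21.2)/(-14.2) = 1.4930
b = y1 - m*x1 = 11.7 - (-21.2*16.0)/(-14.2) = 11.7 - 23.8873 = -12.1873

y = 1.4930x - 12.1873


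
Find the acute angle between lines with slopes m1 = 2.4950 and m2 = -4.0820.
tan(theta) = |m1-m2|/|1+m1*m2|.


m1-m2 = 6.577
1+m1*m2 = -9.18459
tan(theta) = |6.577/(-9.18459)| = 0.716091
theta = arctan(|6.577/(-9.18459)|) = 35.6061 degrees (acute angle)

35.6061 degrees


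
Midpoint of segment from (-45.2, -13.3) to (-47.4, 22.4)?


Mx = (-45.2 - 47.4)/2 = -92.6/2 = -46.3000
My = (-13.3 + 22.4)/2 = 9.1/2 = 4.5500

(-46.3000, 4.5500)


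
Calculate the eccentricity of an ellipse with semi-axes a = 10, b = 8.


c = sqrt(100-64) = sqrt(36) = 6.0000
e = c/a = 6/10 = 0.6000

e = 0.6000


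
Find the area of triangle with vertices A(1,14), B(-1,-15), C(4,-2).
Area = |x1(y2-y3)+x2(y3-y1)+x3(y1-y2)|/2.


1*(-15+ 2) = -13
-1*(-2-14) = 16
4*(14+ 15) = 116
sum = 119
Area = |119|/2 = 59.5000

59.5000 sq units


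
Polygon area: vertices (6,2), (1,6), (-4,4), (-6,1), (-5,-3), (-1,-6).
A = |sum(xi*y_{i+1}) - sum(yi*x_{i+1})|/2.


sum(xi*y_{i+1}) = 6*6 + 1*4 - 4*1 - 6*(-3) - 5*(-6) - 1*2 = 82
sum(yi*x_{i+1}) = 2*1 + 6*(-4) + 4*(-6) + 1*(-5) - 3*(-1) - 6*6 = -84
Area = |82 + 84|/2 = 166/2 = 83.0000

83.0000 sq units


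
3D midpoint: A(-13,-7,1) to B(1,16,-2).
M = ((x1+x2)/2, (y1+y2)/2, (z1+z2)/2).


Mx = (-13+1)/2 = -6.0000
My = (-7+16)/2 = 4.5000
Mz = (1- 2)/2 = -0.5000

M = (-6.0000, 4.5000, -0.5000)


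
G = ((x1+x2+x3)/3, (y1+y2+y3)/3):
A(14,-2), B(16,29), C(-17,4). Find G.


Gx = (14+16- 17)/3 = 13/3 = 4.3333
Gy = (-2+29+4)/3 = 31/3 = 10.3333

G = (4.3333, 10.3333)


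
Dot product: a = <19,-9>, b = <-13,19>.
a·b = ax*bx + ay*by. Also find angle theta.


a·b = 19*(-13) - 9*19 = -247 - 171 = -418
|a| = sqrt(361+81) = 21.0238
|b| = sqrt(169+361) = 23.0217
cos(theta) = -418/(sqrt(442)*sqrt(530)) = -418/sqrt(234260) = -0.863629
theta = arccos(-418/sqrt(234260)) = 149.7265 degrees

a·b = -418, theta = 149.7265 deg


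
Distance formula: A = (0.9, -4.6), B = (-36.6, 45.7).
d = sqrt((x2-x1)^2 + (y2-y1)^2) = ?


dx = -36.6 - 0.9 = -37.5
dy = 45.7 + 4.6 = 50.3
d = sqrt(1406.25 + 2530.09) = sqrt(3936.34) = 62.7403

62.7403


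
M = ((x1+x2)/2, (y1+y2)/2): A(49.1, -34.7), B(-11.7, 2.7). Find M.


Mx = (49.1 - 11.7)/2 = 37.4/2 = 18.7000
My = (-34.7 + 2.7)/2 = -32.0/2 = -16.0000

(18.7000, -16.0000)


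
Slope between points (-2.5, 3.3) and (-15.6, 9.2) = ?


dy = 9.2 - 3.3 = 5.9
dx = -15.6 + 2.5 = -13.1
m = 5.9/(-13.1) = -0.4504

m = -0.4504


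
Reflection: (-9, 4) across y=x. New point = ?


Reflection rule for y=x: (y, x)
(-9, 4) -> (4, -9)

(4, -9)


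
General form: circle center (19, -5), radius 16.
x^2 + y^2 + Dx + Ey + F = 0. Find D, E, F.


(x-19)^2 + (y+ 5)^2 = 16^2
D = -2h = -38, E = -2k = 10
F = h^2+k^2-r^2 = 361+25-256 = 130

D = -38, E = 10, F = 130


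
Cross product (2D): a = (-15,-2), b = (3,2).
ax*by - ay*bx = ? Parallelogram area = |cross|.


cross = -15*2 + 2*3 = -30 + 6 = -24
Parallelogram area = |-24| = 24

cross = -24, parallelogram area = 24


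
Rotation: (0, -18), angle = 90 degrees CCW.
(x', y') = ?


cos(90) = 0, sin(90) = 1
x' = 0*0 + 18*1 = 18
y' = 0*1 - 18*0 = 0

(18, 0)


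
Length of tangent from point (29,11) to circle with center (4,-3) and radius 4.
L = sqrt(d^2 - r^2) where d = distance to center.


d = sqrt((29-4)^2 + (11+ 3)^2) = sqrt(625+196) = 28.6531
L = sqrt(821.0000 - 16) = sqrt(805.0000) = 28.3725

28.3725


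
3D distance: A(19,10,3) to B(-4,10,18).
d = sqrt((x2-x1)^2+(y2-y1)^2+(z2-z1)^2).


dx=-23, dy=0, dz=15
d = sqrt(529+0+225) = sqrt(754) = 27.4591

27.4591


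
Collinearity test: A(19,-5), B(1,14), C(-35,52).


19*(14-52) + 1*(52+ 5) - 35*(-5-14)
= -722 + 57 + 665 = 0

Yes, collinear (determinant = 0)


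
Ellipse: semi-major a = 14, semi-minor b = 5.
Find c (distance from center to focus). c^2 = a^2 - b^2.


c^2 = 14^2 - 5^2 = 196 - 25 = 171
c = sqrt(171) = 13.0767

c = 13.0767


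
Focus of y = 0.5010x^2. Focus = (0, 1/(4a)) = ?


a = 0.5010
4a = 2.0040
focus = (0, 1/2.0040) = (0, 0.4990)

Focus = (0, 0.4990)


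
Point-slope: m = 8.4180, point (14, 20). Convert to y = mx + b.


y - 20 = 8.4180(x - 14)
y = 8.4180x + 20 - 8.4180*14
y = 8.4180x - 97.8520

y = 8.4180x - 97.8520


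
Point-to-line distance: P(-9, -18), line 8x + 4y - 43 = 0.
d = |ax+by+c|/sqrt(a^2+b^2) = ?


|8*(-9) + 4*(-18) - 43| = |-187| = 187
sqrt(64 + 16) = sqrt(80) = 8.9443
d = 187/sqrt(80) = 20.9072

20.9072


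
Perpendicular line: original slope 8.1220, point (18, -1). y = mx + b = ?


Perpendicular slope = -1/m1 = -1/8.1220 = -0.1231
b2 = y0 - m2*x0 = -1 + 18/8.1220 = -1 + 2.2162 = 1.2162

y = -0.1231x + 1.2162


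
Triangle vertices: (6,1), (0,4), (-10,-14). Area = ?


6*(4+ 14) = 108
0*(-14-1) = 0
-10*(1-4) = 30
sum = 138
Area = |138|/2 = 69.0000

69.0000 sq units


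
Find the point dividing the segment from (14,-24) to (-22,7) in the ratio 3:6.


Px = (3*(-22) + 6*14)/9 = 18/9 = 2.0000
Py = (3*7 + 6*(-24))/9 = -123/9 = -13.6667

P = (2.0000, -13.6667)


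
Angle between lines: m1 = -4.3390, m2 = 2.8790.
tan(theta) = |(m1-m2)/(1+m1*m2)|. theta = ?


m1-m2 = -7.218
1+m1*m2 = -11.491981
tan(theta) = |-7.218/(-11.491981)| = 0.628090
theta = arctan(|-7.218/(-11.491981)|) = 32.1325 degrees (acute angle)

32.1325 degrees


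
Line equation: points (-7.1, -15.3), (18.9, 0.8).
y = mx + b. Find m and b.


m = (16.1)/(26.0) = 0.6192
b = y1 - m*x1 = -15.3 - (16.1*(-7.1))/(26.0) = -15.3 + 4.3965 = -10.9035

y = 0.6192x - 10.9035


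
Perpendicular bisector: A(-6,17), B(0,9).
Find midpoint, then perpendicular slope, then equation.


Midpoint = (-3, 13)
Slope of AB = dy/dx = -8/6 = -1.3333
Perp slope = -dx/dy = 6/8 = 0.7500
b = My - (perp slope)*Mx = 13 + (6*(-3))/(-8) = 13 + 2.2500 = 15.2500

y = 0.7500x + 15.2500


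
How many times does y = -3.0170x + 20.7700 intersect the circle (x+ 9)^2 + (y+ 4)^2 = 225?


Substitute y = -3.0170x + 20.7700: (x+ 9)^2 + (-3.0170x+20.7700+ 4)^2 = 225
Expand to Ax^2 + Bx + C = 0, where b-k = 24.77
A = 1+m^2 = 10.102289
B = 2(m(b-k) - h) = 2(-3.0170*24.77 + 9) = -131.46218
C = h^2 + (b-k)^2 - r^2 = 81 + 613.5529 - 225 = 469.5529
disc = B^2-4AC = 17282.3048 - 18974.2364 = -1691.9316
disc < 0

0 intersection points


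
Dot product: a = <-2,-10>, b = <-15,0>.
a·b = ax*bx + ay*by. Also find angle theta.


a·b = -2*(-15) - 10*0 = 30 + 0 = 30
|a| = sqrt(4+100) = 10.1980
|b| = sqrt(225+0) = 15.0000
cos(theta) = 30/(sqrt(104)*sqrt(225)) = 30/sqrt(23400) = 0.196116
theta = arccos(30/sqrt(23400)) = 78.6901 degrees

a·b = 30, theta = 78.6901 deg


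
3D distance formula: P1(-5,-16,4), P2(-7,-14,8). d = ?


dx=-2, dy=2, dz=4
d = sqrt(4+4+16) = sqrt(24) = 4.8990

4.8990


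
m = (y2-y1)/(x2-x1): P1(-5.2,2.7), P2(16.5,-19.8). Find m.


dy = -19.8 - 2.7 = -22.5
dx = 16.5 + 5.2 = 21.7
m = -22.5/21.7 = -1.0369

m = -1.0369


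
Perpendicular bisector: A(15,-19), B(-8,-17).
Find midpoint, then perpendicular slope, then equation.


Midpoint = (3.5, -18)
Slope of AB = dy/dx = 2/(-23) = -0.0870
Perp slope = -dx/dy = 23/2 = 11.5000
b = My - (perp slope)*Mx = -18 + (-23*3.5)/2 = -18 - 40.2500 = -58.2500

y = 11.5000x - 58.2500


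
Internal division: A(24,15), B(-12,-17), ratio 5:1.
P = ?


Px = (5*(-12) + 1*24)/6 = -36/6 = -6.0000
Py = (5*(-17) + 1*15)/6 = -70/6 = -11.6667

P = (-6.0000, -11.6667)


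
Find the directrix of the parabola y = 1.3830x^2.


a = 1.3830
1/(4a) = 0.1808
directrix: y = -0.1808 = -0.1808

y = -0.1808


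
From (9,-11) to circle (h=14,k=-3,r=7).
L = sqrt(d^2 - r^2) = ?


d = sqrt((9-14)^2 + (-11+ 3)^2) = sqrt(25+64) = 9.4340
L = sqrt(89.0000 - 49) = sqrt(40.0000) = 6.3246

6.3246


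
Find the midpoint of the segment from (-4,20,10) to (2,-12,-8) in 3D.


Mx = (-4+2)/2 = -1.0000
My = (20- 12)/2 = 4.0000
Mz = (10- 8)/2 = 1.0000

M = (-1.0000, 4.0000, 1.0000)


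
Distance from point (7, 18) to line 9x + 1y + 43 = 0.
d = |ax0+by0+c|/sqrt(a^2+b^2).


|9*7 + 1*18 + 43| = |124| = 124
sqrt(81 + 1) = sqrt(82) = 9.0554
d = 124/sqrt(82) = 13.6935

13.6935


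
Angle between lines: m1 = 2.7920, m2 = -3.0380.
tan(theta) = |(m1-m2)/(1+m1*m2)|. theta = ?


m1-m2 = 5.83
1+m1*m2 = -7.482096
tan(theta) = |5.83/(-7.482096)| = 0.779193
theta = arctan(|5.83/(-7.482096)|) = 37.9255 degrees (acute angle)

37.9255 degrees


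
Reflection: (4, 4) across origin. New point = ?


Reflection rule for origin: (-x, -y)
(4, 4) -> (-4, -4)

(-4, -4)


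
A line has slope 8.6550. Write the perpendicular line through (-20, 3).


Perpendicular slope = -1/m1 = -1/8.6550 = -0.1155
b2 = y0 - m2*x0 = 3 - 20/8.6550 = 3 - 2.3108 = 0.6892

y = -0.1155x + 0.6892


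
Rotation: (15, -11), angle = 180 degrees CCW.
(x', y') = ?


cos(180) = -1, sin(180) = 0
x' = 15*(-1) + 11*0 = -15
y' = 15*0 - 11*(-1) = 11

(-15, 11)


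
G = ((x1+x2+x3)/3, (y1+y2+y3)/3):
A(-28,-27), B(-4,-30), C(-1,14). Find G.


Gx = (-28- 4- 1)/3 = -33/3 = -11.0000
Gy = (-27- 30+14)/3 = -43/3 = -14.3333

G = (-11.0000, -14.3333)


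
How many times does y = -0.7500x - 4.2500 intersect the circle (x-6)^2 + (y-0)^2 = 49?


Substitute y = -0.7500x - 4.2500: (x-6)^2 + (-0.7500x- 4.2500-0)^2 = 49
Expand to Ax^2 + Bx + C = 0, where b-k = -4.25
A = 1+m^2 = 1.5625
B = 2(m(b-k) - h) = 2(-0.7500*(-4.25) - 6) = -5.625
C = h^2 + (b-k)^2 - r^2 = 36 + 18.0625 - 49 = 5.0625
disc = B^2-4AC = 31.6406 - 31.6406 = 0
disc = 0

1 intersection point (tangent)


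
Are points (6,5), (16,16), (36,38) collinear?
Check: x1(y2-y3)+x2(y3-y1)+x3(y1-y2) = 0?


6*(16-38) + 16*(38-5) + 36*(5-16)
= -132 + 528 - 396 = 0

Yes, collinear (determinant = 0)


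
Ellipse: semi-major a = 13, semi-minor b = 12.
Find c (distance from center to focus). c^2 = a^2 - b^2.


c^2 = 13^2 - 12^2 = 169 - 144 = 25
c = sqrt(25) = 5.0000

c = 5.0000


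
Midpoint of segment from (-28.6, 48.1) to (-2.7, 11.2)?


Mx = (-28.6 - 2.7)/2 = -31.3/2 = -15.6500
My = (48.1 + 11.2)/2 = 59.3/2 = 29.6500

(-15.6500, 29.6500)


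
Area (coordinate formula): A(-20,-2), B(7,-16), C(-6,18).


-20*(-16-18) = 680
7*(18+ 2) = 140
-6*(-2+ 16) = -84
sum = 736
Area = |736|/2 = 368.0000

368.0000 sq units


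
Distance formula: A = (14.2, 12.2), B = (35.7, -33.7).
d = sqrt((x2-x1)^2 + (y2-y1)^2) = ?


dx = 35.7 - 14.2 = 21.5
dy = -33.7 - 12.2 = -45.9
d = sqrt(462.25 + 2106.81) = sqrt(2569.06) = 50.6859

50.6859


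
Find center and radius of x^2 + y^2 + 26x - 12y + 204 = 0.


h = -D/2 = -26/2 = -13
k = -E/2 = 12/2 = 6
r^2 = h^2 + k^2 - F = 169 + 36 - 204 = 1
r = 1

Center (-13, 6), radius = 1


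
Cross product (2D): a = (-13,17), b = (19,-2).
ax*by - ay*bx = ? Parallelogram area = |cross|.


cross = -13*(-2) - 17*19 = 26 - 323 = -297
Parallelogram area = |-297| = 297

cross = -297, parallelogram area = 297


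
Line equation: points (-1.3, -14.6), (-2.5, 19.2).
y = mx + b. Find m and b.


m = (33.8)/(-1.2) = -28.1667
b = y1 - m*x1 = -14.6 - (33.8*(-1.3))/(-1.2) = -14.6 - 36.6167 = -51.2167

y = -28.1667x - 51.2167


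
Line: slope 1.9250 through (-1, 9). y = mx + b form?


y - 9 = 1.9250(x + 1)
y = 1.9250x + 9 - 1.9250*(-1)
y = 1.9250x + 10.9250

y = 1.9250x + 10.9250


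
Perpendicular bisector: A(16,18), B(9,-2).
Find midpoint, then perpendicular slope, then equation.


Midpoint = (12.5, 8)
Slope of AB = dy/dx = -20/(-7) = 2.8571
Perp slope = -dx/dy = -7/20 = -0.3500
b = My - (perp slope)*Mx = 8 + (-7*12.5)/(-20) = 8 + 4.3750 = 12.3750

y = -0.3500x + 12.3750


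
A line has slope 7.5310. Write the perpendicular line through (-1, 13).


Perpendicular slope = -1/m1 = -1/7.5310 = -0.1328
b2 = y0 - m2*x0 = 13 - 1/7.5310 = 13 - 0.1328 = 12.8672

y = -0.1328x + 12.8672


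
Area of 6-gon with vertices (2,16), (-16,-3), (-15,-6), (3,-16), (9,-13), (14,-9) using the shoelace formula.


sum(xi*y_{i+1}) = 2*(-3) - 16*(-6) - 15*(-16) + 3*(-13) + 9*(-9) + 14*16 = 434
sum(yi*x_{i+1}) = 16*(-16) - 3*(-15) - 6*3 - 16*9 - 13*14 - 9*2 = -573
Area = |434 + 573|/2 = 1007/2 = 503.5000

503.5000 sq units


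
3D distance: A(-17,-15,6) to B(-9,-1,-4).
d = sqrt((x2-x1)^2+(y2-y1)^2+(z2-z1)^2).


dx=8, dy=14, dz=-10
d = sqrt(64+196+100) = sqrt(360) = 18.9737

18.9737


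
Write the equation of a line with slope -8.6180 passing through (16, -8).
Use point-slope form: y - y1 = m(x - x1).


y + 8 = -8.6180(x - 16)
y = -8.6180x - 8 + 8.6180*16
y = -8.6180x + 129.8880

y = -8.6180x + 129.8880


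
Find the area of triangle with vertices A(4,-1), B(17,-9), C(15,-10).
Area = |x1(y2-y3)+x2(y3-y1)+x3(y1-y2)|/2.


4*(-9+ 10) = 4
17*(-10+ 1) = -153
15*(-1+ 9) = 120
sum = -29
Area = |-29|/2 = 14.5000

14.5000 sq units


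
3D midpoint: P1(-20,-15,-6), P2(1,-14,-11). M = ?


Mx = (-20+1)/2 = -9.5000
My = (-15- 14)/2 = -14.5000
Mz = (-6- 11)/2 = -8.5000

M = (-9.5000, -14.5000, -8.5000)


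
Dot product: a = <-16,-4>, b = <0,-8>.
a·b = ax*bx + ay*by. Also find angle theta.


a·b = -16*0 - 4*(-8) = 0 + 32 = 32
|a| = sqrt(256+16) = 16.4924
|b| = sqrt(0+64) = 8.0000
cos(theta) = 32/(sqrt(272)*sqrt(64)) = 32/sqrt(17408) = 0.242536
theta = arccos(32/sqrt(17408)) = 75.9638 degrees

a·b = 32, theta = 75.9638 deg


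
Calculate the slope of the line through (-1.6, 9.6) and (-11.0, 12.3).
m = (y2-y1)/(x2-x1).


dy = 12.3 - 9.6 = 2.7
dx = -11.0 + 1.6 = -9.4
m = 2.7/(-9.4) = -0.2872

m = -0.2872


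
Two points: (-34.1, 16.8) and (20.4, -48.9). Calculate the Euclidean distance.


dx = 20.4 + 34.1 = 54.5
dy = -48.9 - 16.8 = -65.7
d = sqrt(2970.25 + 4316.49) = sqrt(7286.74) = 85.3624

85.3624


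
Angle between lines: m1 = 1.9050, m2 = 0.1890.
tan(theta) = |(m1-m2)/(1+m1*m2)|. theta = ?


m1-m2 = 1.716
1+m1*m2 = 1.360045
tan(theta) = |1.716/1.360045| = 1.261723
theta = arctan(|1.716/1.360045|) = 51.6008 degrees (acute angle)

51.6008 degrees


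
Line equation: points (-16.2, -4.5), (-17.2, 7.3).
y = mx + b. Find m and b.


m = (11.8)/(-1.0) = -11.8000
b = y1 - m*x1 = -4.5 - (11.8*(-16.2))/(-1.0) = -4.5 - 191.1600 = -195.6600

y = -11.8000x - 195.6600


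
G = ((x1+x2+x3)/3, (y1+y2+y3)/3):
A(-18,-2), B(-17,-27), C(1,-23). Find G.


Gx = (-18- 17+1)/3 = -34/3 = -11.3333
Gy = (-2- 27- 23)/3 = -52/3 = -17.3333

G = (-11.3333, -17.3333)


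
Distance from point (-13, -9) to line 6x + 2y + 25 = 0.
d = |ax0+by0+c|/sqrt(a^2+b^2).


|6*(-13) + 2*(-9) + 25| = |-71| = 71
sqrt(36 + 4) = sqrt(40) = 6.3246
d = 71/sqrt(40) = 11.2261

11.2261
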